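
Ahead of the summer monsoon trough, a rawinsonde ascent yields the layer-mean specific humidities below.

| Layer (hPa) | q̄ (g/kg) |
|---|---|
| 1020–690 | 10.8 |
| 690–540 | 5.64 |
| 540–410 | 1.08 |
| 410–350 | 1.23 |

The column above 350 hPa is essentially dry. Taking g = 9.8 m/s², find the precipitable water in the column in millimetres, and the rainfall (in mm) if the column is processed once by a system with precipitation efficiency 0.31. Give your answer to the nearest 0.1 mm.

PW ≈ 47.2 mm; rainfall ≈ 14.6 mm

Precipitable water is the column-integrated vapour mass per unit area: PW = (1/g) Σ q̄ Δp, with q in kg/kg and Δp in Pa (1 kg/m² of water = 1 mm).
Layer 1020–690 hPa: Δp = 330 hPa = 33000 Pa, q̄ = 0.0108 kg/kg → 0.0108 × 33000 / 9.8 = 36.37 mm
Layer 690–540 hPa: Δp = 150 hPa = 15000 Pa, q̄ = 0.00564 kg/kg → 0.00564 × 15000 / 9.8 = 8.63 mm
Layer 540–410 hPa: Δp = 130 hPa = 13000 Pa, q̄ = 0.00108 kg/kg → 0.00108 × 13000 / 9.8 = 1.43 mm
Layer 410–350 hPa: Δp = 60 hPa = 6000 Pa, q̄ = 0.00123 kg/kg → 0.00123 × 6000 / 9.8 = 0.75 mm
PW = 36.37 + 8.63 + 1.43 + 0.75 = 47.18 ≈ 47.2 mm.
Rainfall = ε × PW = 0.31 × 47.2 = 14.6 mm.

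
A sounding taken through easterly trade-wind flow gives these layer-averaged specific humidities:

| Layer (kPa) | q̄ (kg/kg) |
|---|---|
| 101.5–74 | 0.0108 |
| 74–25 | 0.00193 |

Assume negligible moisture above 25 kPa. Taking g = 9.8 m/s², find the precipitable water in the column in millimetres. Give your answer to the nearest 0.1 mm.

PW ≈ 40.0 mm

Precipitable water is the column-integrated vapour mass per unit area: PW = (1/g) Σ q̄ Δp, with q in kg/kg and Δp in Pa (1 kg/m² of water = 1 mm).
Layer 101.5–74 kPa: Δp = 275 hPa = 27500 Pa, q̄ = 0.0108 kg/kg → 0.0108 × 27500 / 9.8 = 30.31 mm
Layer 74–25 kPa: Δp = 490 hPa = 49000 Pa, q̄ = 0.00193 kg/kg → 0.00193 × 49000 / 9.8 = 9.65 mm
PW = 30.31 + 9.65 = 39.96 ≈ 40.0 mm.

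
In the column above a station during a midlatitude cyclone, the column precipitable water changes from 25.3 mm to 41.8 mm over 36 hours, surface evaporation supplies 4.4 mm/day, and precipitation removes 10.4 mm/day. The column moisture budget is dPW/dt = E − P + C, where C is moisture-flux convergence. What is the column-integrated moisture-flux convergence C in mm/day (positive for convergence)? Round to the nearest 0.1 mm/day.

dPW/dt = (41.8 − 25.3) mm / (36/24 day) = +11.000 mm/day.
C = dPW/dt − E + P = (+11.000) − 4.4 + 10.4 = 17.0 mm/day.

C ≈ 17.0 mm/day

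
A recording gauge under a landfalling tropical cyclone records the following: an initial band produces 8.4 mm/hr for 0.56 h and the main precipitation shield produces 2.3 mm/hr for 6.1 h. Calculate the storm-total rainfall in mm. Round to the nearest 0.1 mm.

Total = Σ Rᵢ Δtᵢ = 8.4 × 0.56 + 2.3 × 6.1
      = 4.704 + 14.03 = 18.7 mm.

total ≈ 18.7 mm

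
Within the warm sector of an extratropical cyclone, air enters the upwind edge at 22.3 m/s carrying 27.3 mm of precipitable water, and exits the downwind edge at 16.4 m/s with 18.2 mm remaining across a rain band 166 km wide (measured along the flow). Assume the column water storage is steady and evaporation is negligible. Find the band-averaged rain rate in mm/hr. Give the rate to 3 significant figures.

Column moisture flux per unit crosswind length is F = V × PW.
Inflow: F_in = 22.3 × 27.3 = 608.79 mm·m/s
Outflow: F_out = 16.4 × 18.2 = 298.48 mm·m/s
Steady-state rate R = (F_in − F_out)/L = (608.79 − 298.48) / 166000 m = 1.869e-03 mm/s.
R = 1.869e-03 × 3600 = 6.73 mm/hr.

R ≈ 6.73 mm/hr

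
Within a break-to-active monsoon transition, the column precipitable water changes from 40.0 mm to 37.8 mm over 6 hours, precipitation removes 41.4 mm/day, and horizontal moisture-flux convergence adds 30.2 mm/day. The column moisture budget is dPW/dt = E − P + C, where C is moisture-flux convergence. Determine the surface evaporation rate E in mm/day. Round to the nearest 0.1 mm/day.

E ≈ 2.4 mm/day

dPW/dt = (37.8 − 40.0) mm / (6/24 day) = -8.800 mm/day.
E = dPW/dt + P − C = (-8.800) + 41.4 − (30.2) = 2.4 mm/day.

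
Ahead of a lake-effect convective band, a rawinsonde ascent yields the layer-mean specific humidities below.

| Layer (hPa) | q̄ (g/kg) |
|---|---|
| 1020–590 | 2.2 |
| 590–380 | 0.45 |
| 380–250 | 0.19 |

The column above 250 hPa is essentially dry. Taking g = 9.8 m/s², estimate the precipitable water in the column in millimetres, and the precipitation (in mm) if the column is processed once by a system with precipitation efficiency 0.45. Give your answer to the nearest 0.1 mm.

PW ≈ 10.9 mm; precipitation ≈ 4.9 mm

Precipitable water is the column-integrated vapour mass per unit area: PW = (1/g) Σ q̄ Δp, with q in kg/kg and Δp in Pa (1 kg/m² of water = 1 mm).
Layer 1020–590 hPa: Δp = 430 hPa = 43000 Pa, q̄ = 0.0022 kg/kg → 0.0022 × 43000 / 9.8 = 9.65 mm
Layer 590–380 hPa: Δp = 210 hPa = 21000 Pa, q̄ = 0.00045 kg/kg → 0.00045 × 21000 / 9.8 = 0.96 mm
Layer 380–250 hPa: Δp = 130 hPa = 13000 Pa, q̄ = 0.00019 kg/kg → 0.00019 × 13000 / 9.8 = 0.25 mm
PW = 9.65 + 0.96 + 0.25 = 10.86 ≈ 10.9 mm.
Precipitation = ε × PW = 0.45 × 10.9 = 4.9 mm.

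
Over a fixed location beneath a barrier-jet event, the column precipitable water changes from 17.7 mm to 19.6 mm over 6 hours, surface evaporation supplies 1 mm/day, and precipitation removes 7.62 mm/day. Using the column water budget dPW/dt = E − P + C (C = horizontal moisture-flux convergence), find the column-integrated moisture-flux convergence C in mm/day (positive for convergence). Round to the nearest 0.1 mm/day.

dPW/dt = (19.6 − 17.7) mm / (6/24 day) = +7.600 mm/day.
C = dPW/dt − E + P = (+7.600) − 1 + 7.62 = 14.2 mm/day.

C ≈ 14.2 mm/day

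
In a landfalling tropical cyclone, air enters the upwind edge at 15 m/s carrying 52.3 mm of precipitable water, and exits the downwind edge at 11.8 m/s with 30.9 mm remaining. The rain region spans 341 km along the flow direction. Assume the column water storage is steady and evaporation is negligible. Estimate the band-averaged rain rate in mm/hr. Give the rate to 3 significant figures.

Column moisture flux per unit crosswind length is F = V × PW.
Inflow: F_in = 15 × 52.3 = 784.5 mm·m/s
Outflow: F_out = 11.8 × 30.9 = 364.62 mm·m/s
Steady-state rate R = (F_in − F_out)/L = (784.5 − 364.62) / 341000 m = 1.231e-03 mm/s.
R = 1.231e-03 × 3600 = 4.43 mm/hr.

R ≈ 4.43 mm/hr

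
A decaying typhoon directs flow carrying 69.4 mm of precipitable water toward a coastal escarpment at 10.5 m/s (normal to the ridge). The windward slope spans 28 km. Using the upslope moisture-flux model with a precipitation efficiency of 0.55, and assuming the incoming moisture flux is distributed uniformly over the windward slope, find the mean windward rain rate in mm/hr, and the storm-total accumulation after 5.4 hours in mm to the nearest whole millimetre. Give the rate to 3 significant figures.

Incoming column moisture flux per unit ridge length: F = V × PW = 10.5 × 69.4 = 728.7 mm·m/s.
Spread over the 28 km slope with efficiency ε = 0.55: R = ε·F/W = 0.55 × 728.7 / 28000 m = 1.431e-02 mm/s.
R = 1.431e-02 × 3600 = 51.5 mm/hr.
Over 5.4 h: total = 51.5 × 5.4 = 278.1 ≈ 278 mm.

R ≈ 51.5 mm/hr; total ≈ 278 mm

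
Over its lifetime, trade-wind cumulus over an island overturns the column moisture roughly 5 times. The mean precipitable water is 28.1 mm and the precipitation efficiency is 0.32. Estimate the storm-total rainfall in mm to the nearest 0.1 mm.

rainfall ≈ 45.0 mm

Each cycle deposits ε × PW = 0.32 × 28.1 = 8.992 mm.
Over 5 cycles: 5 × 8.992 = 45.0 mm.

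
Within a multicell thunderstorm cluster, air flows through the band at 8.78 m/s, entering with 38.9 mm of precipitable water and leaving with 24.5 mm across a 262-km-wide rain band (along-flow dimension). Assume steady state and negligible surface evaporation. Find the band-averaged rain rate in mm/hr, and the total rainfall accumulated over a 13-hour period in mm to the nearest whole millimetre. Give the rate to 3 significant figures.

R ≈ 1.74 mm/hr; total ≈ 23 mm

Column moisture flux per unit crosswind length is F = V × PW.
Inflow: F_in = 8.78 × 38.9 = 341.542 mm·m/s
Outflow: F_out = 8.78 × 24.5 = 215.11 mm·m/s
Steady-state rate R = (F_in − F_out)/L = (341.542 − 215.11) / 262000 m = 4.826e-04 mm/s.
R = 4.826e-04 × 3600 = 1.74 mm/hr.
Over 13 h: total = 1.74 × 13 = 22.62 ≈ 23 mm.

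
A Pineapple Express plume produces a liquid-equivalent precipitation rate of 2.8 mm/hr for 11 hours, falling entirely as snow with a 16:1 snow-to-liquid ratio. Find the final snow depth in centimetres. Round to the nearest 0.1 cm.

Liquid-equivalent depth = 2.8 × 11 = 30.8 mm.
Snow depth = 30.8 mm × 16 = 492.8 mm = 49.3 cm.

snow depth ≈ 49.3 cm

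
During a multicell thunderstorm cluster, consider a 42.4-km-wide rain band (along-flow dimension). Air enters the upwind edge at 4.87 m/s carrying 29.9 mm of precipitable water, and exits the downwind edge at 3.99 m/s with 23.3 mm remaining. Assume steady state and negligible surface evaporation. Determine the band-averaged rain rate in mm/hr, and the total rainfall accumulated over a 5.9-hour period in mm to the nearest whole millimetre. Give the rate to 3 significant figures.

R ≈ 4.47 mm/hr; total ≈ 26 mm

Column moisture flux per unit crosswind length is F = V × PW.
Inflow: F_in = 4.87 × 29.9 = 145.613 mm·m/s
Outflow: F_out = 3.99 × 23.3 = 92.967 mm·m/s
Steady-state rate R = (F_in − F_out)/L = (145.613 − 92.967) / 42400 m = 1.242e-03 mm/s.
R = 1.242e-03 × 3600 = 4.47 mm/hr.
Over 5.9 h: total = 4.47 × 5.9 = 26.373 ≈ 26 mm.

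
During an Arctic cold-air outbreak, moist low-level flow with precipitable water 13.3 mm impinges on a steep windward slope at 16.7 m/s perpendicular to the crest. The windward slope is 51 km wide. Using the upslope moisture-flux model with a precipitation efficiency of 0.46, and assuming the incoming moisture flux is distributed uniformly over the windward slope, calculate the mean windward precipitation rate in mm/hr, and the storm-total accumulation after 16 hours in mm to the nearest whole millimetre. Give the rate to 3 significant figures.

Incoming column moisture flux per unit ridge length: F = V × PW = 16.7 × 13.3 = 222.11 mm·m/s.
Spread over the 51 km slope with efficiency ε = 0.46: R = ε·F/W = 0.46 × 222.11 / 51000 m = 2.003e-03 mm/s.
R = 2.003e-03 × 3600 = 7.21 mm/hr.
Over 16 h: total = 7.21 × 16 = 115.36 ≈ 115 mm.

R ≈ 7.21 mm/hr; total ≈ 115 mm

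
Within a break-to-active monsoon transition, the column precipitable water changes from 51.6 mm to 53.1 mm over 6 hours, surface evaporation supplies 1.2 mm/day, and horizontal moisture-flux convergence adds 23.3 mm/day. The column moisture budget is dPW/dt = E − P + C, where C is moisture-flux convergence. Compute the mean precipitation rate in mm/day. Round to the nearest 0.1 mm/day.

P ≈ 18.5 mm/day

dPW/dt = (53.1 − 51.6) mm / (6/24 day) = +6.000 mm/day.
P = E + C − dPW/dt = 1.2 + (23.3) − (+6.000) = 18.5 mm/day.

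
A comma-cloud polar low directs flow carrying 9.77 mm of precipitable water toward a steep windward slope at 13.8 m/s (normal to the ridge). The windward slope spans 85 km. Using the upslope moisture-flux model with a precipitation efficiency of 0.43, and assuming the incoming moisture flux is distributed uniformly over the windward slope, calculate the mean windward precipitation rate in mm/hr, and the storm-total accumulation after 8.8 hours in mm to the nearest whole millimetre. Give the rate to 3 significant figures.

R ≈ 2.46 mm/hr; total ≈ 22 mm

Incoming column moisture flux per unit ridge length: F = V × PW = 13.8 × 9.77 = 134.826 mm·m/s.
Spread over the 85 km slope with efficiency ε = 0.43: R = ε·F/W = 0.43 × 134.826 / 85000 m = 6.821e-04 mm/s.
R = 6.821e-04 × 3600 = 2.46 mm/hr.
Over 8.8 h: total = 2.46 × 8.8 = 21.648 ≈ 22 mm.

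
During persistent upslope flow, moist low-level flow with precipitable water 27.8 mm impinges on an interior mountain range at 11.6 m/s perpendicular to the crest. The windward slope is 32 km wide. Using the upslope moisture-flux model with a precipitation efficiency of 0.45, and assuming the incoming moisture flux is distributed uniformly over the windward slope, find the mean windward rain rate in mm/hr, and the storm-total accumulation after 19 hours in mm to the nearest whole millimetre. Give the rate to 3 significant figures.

Incoming column moisture flux per unit ridge length: F = V × PW = 11.6 × 27.8 = 322.48 mm·m/s.
Spread over the 32 km slope with efficiency ε = 0.45: R = ε·F/W = 0.45 × 322.48 / 32000 m = 4.535e-03 mm/s.
R = 4.535e-03 × 3600 = 16.3 mm/hr.
Over 19 h: total = 16.3 × 19 = 309.7 ≈ 310 mm.

R ≈ 16.3 mm/hr; total ≈ 310 mm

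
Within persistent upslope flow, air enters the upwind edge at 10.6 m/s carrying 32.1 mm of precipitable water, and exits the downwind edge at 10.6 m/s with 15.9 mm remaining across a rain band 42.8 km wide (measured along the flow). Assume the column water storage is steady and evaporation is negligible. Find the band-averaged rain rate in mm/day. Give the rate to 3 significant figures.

Column moisture flux per unit crosswind length is F = V × PW.
Inflow: F_in = 10.6 × 32.1 = 340.26 mm·m/s
Outflow: F_out = 10.6 × 15.9 = 168.54 mm·m/s
Steady-state rate R = (F_in − F_out)/L = (340.26 − 168.54) / 42800 m = 4.012e-03 mm/s.
R = 4.012e-03 × 3600 × 24 = 347 mm/day.

R ≈ 347 mm/day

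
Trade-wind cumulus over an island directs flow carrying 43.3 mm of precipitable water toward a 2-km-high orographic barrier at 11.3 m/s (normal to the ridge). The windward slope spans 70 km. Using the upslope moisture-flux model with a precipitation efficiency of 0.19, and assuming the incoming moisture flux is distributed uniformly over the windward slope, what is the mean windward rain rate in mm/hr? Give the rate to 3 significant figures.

R ≈ 4.78 mm/hr

Incoming column moisture flux per unit ridge length: F = V × PW = 11.3 × 43.3 = 489.29 mm·m/s.
Spread over the 70 km slope with efficiency ε = 0.19: R = ε·F/W = 0.19 × 489.29 / 70000 m = 1.328e-03 mm/s.
R = 1.328e-03 × 3600 = 4.78 mm/hr.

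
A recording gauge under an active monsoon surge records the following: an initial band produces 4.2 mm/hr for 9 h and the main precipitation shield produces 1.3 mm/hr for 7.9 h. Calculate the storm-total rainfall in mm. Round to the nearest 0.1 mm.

total ≈ 48.1 mm

Total = Σ Rᵢ Δtᵢ = 4.2 × 9 + 1.3 × 7.9
      = 37.8 + 10.27 = 48.1 mm.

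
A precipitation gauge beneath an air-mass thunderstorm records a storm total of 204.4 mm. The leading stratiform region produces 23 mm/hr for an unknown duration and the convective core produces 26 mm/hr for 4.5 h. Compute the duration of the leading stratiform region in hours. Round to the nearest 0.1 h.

duration ≈ 3.8 h

Known phases: 26 × 4.5 = 117 mm.
Remaining depth = 204.4 − 117 = 87.4 mm.
Duration = 87.4 / 23 = 3.8 h.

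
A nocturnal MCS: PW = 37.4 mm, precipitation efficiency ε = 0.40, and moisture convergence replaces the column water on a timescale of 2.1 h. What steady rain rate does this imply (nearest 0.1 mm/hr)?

Each overturning extracts ε × PW = 0.40 × 37.4 = 14.96 mm.
Rate = ε·PW / τ = 14.96 / 2.1 h = 7.1 mm/hr.

R ≈ 7.1 mm/hr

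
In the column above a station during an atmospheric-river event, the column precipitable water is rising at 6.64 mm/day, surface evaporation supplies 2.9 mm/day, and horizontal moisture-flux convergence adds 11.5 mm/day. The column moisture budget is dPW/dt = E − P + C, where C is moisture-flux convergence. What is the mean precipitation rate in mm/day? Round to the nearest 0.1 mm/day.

dPW/dt = +6.64 mm/day.
P = E + C − dPW/dt = 2.9 + (11.5) − (+6.64) = 7.8 mm/day.

P ≈ 7.8 mm/day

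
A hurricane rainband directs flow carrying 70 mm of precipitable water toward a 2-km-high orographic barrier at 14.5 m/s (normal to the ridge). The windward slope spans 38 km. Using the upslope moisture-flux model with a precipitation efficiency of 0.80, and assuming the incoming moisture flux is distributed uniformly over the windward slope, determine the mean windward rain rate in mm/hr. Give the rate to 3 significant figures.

R ≈ 76.9 mm/hr

Incoming column moisture flux per unit ridge length: F = V × PW = 14.5 × 70 = 1015 mm·m/s.
Spread over the 38 km slope with efficiency ε = 0.80: R = ε·F/W = 0.80 × 1015 / 38000 m = 2.137e-02 mm/s.
R = 2.137e-02 × 3600 = 76.9 mm/hr.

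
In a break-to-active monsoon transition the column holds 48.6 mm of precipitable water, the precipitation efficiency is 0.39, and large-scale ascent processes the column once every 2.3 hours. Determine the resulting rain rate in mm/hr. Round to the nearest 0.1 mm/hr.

Each overturning extracts ε × PW = 0.39 × 48.6 = 18.954 mm.
Rate = ε·PW / τ = 18.954 / 2.3 h = 8.2 mm/hr.

R ≈ 8.2 mm/hr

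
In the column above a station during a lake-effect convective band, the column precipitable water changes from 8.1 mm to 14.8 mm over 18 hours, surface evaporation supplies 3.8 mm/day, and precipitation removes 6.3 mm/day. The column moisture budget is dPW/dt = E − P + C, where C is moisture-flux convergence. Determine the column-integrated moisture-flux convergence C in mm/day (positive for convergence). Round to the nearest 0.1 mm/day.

C ≈ 11.4 mm/day

dPW/dt = (14.8 − 8.1) mm / (18/24 day) = +8.933 mm/day.
C = dPW/dt − E + P = (+8.933) − 3.8 + 6.3 = 11.4 mm/day.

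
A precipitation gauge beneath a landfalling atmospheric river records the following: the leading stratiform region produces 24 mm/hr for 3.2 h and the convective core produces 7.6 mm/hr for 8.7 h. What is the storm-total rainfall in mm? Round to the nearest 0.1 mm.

total ≈ 142.9 mm

Total = Σ Rᵢ Δtᵢ = 24 × 3.2 + 7.6 × 8.7
      = 76.8 + 66.12 = 142.9 mm.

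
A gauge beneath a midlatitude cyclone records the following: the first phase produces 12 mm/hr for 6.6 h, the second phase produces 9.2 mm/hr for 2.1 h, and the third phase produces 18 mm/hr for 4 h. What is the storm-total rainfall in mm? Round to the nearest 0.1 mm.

total ≈ 170.5 mm

Total = Σ Rᵢ Δtᵢ = 12 × 6.6 + 9.2 × 2.1 + 18 × 4
      = 79.2 + 19.32 + 72 = 170.5 mm.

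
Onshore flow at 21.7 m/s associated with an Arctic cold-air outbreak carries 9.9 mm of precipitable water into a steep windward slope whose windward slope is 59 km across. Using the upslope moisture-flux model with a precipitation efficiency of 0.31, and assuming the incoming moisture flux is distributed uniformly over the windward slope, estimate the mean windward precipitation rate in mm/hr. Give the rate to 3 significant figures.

Incoming column moisture flux per unit ridge length: F = V × PW = 21.7 × 9.9 = 214.83 mm·m/s.
Spread over the 59 km slope with efficiency ε = 0.31: R = ε·F/W = 0.31 × 214.83 / 59000 m = 1.129e-03 mm/s.
R = 1.129e-03 × 3600 = 4.06 mm/hr.

R ≈ 4.06 mm/hr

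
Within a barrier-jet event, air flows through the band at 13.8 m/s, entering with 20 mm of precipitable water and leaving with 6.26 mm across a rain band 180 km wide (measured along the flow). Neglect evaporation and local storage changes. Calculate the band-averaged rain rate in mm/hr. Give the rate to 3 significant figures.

R ≈ 3.79 mm/hr

Column moisture flux per unit crosswind length is F = V × PW.
Inflow: F_in = 13.8 × 20 = 276 mm·m/s
Outflow: F_out = 13.8 × 6.26 = 86.388 mm·m/s
Steady-state rate R = (F_in − F_out)/L = (276 − 86.388) / 180000 m = 1.053e-03 mm/s.
R = 1.053e-03 × 3600 = 3.79 mm/hr.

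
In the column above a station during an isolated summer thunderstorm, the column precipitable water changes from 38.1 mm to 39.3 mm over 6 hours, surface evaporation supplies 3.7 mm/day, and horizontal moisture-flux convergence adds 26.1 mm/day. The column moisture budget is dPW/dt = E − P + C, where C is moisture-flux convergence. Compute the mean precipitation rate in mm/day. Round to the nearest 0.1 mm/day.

P ≈ 25.0 mm/day

dPW/dt = (39.3 − 38.1) mm / (6/24 day) = +4.800 mm/day.
P = E + C − dPW/dt = 3.7 + (26.1) − (+4.800) = 25.0 mm/day.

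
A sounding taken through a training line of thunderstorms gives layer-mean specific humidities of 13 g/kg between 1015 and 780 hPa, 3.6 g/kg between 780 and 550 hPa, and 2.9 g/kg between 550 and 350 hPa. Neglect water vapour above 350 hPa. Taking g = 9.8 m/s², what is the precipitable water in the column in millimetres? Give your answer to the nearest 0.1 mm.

PW ≈ 45.5 mm

Precipitable water is the column-integrated vapour mass per unit area: PW = (1/g) Σ q̄ Δp, with q in kg/kg and Δp in Pa (1 kg/m² of water = 1 mm).
Layer 1015–780 hPa: Δp = 235 hPa = 23500 Pa, q̄ = 0.013 kg/kg → 0.013 × 23500 / 9.8 = 31.17 mm
Layer 780–550 hPa: Δp = 230 hPa = 23000 Pa, q̄ = 0.0036 kg/kg → 0.0036 × 23000 / 9.8 = 8.45 mm
Layer 550–350 hPa: Δp = 200 hPa = 20000 Pa, q̄ = 0.0029 kg/kg → 0.0029 × 20000 / 9.8 = 5.92 mm
PW = 31.17 + 8.45 + 5.92 = 45.54 ≈ 45.5 mm.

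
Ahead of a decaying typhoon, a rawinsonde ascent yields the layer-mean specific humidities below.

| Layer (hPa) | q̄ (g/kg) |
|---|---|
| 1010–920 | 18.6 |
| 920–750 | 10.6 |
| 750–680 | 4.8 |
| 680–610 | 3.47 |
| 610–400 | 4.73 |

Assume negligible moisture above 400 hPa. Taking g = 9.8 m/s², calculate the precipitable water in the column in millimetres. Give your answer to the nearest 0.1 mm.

Precipitable water is the column-integrated vapour mass per unit area: PW = (1/g) Σ q̄ Δp, with q in kg/kg and Δp in Pa (1 kg/m² of water = 1 mm).
Layer 1010–920 hPa: Δp = 90 hPa = 9000 Pa, q̄ = 0.0186 kg/kg → 0.0186 × 9000 / 9.8 = 17.08 mm
Layer 920–750 hPa: Δp = 170 hPa = 17000 Pa, q̄ = 0.0106 kg/kg → 0.0106 × 17000 / 9.8 = 18.39 mm
Layer 750–680 hPa: Δp = 70 hPa = 7000 Pa, q̄ = 0.0048 kg/kg → 0.0048 × 7000 / 9.8 = 3.43 mm
Layer 680–610 hPa: Δp = 70 hPa = 7000 Pa, q̄ = 0.00347 kg/kg → 0.00347 × 7000 / 9.8 = 2.48 mm
Layer 610–400 hPa: Δp = 210 hPa = 21000 Pa, q̄ = 0.00473 kg/kg → 0.00473 × 21000 / 9.8 = 10.14 mm
PW = 17.08 + 18.39 + 3.43 + 2.48 + 10.14 = 51.52 ≈ 51.5 mm.

PW ≈ 51.5 mm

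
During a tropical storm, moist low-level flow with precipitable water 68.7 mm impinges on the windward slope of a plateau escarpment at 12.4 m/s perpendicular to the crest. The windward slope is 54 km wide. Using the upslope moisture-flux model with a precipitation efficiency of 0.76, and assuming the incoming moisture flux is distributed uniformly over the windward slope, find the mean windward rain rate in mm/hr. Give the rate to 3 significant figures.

R ≈ 43.2 mm/hr

Incoming column moisture flux per unit ridge length: F = V × PW = 12.4 × 68.7 = 851.88 mm·m/s.
Spread over the 54 km slope with efficiency ε = 0.76: R = ε·F/W = 0.76 × 851.88 / 54000 m = 1.199e-02 mm/s.
R = 1.199e-02 × 3600 = 43.2 mm/hr.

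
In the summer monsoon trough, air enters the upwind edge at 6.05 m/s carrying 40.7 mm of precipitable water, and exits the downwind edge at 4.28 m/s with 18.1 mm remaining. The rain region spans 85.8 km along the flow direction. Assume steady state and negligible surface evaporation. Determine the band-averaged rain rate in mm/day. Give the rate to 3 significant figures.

R ≈ 170 mm/day

Column moisture flux per unit crosswind length is F = V × PW.
Inflow: F_in = 6.05 × 40.7 = 246.235 mm·m/s
Outflow: F_out = 4.28 × 18.1 = 77.468 mm·m/s
Steady-state rate R = (F_in − F_out)/L = (246.235 − 77.468) / 85800 m = 1.967e-03 mm/s.
R = 1.967e-03 × 3600 × 24 = 170 mm/day.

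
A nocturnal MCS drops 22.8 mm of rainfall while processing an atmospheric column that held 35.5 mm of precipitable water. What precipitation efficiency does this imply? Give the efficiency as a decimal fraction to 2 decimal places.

ε = rainfall / PW = 22.8 / 35.5 = 0.64.

ε ≈ 0.64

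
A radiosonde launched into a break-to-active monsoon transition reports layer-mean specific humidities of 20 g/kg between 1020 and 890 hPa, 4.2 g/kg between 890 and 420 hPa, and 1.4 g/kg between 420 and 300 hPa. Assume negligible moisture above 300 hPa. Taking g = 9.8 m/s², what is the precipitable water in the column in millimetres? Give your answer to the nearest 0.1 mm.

PW ≈ 48.4 mm

Precipitable water is the column-integrated vapour mass per unit area: PW = (1/g) Σ q̄ Δp, with q in kg/kg and Δp in Pa (1 kg/m² of water = 1 mm).
Layer 1020–890 hPa: Δp = 130 hPa = 13000 Pa, q̄ = 0.02 kg/kg → 0.02 × 13000 / 9.8 = 26.53 mm
Layer 890–420 hPa: Δp = 470 hPa = 47000 Pa, q̄ = 0.0042 kg/kg → 0.0042 × 47000 / 9.8 = 20.14 mm
Layer 420–300 hPa: Δp = 120 hPa = 12000 Pa, q̄ = 0.0014 kg/kg → 0.0014 × 12000 / 9.8 = 1.71 mm
PW = 26.53 + 20.14 + 1.71 = 48.38 ≈ 48.4 mm.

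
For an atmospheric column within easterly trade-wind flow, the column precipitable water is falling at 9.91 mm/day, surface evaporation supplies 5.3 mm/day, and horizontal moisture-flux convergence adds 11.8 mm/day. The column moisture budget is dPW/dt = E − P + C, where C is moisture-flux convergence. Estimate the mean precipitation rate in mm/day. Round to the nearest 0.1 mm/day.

P ≈ 27.0 mm/day

dPW/dt = -9.91 mm/day.
P = E + C − dPW/dt = 5.3 + (11.8) − (-9.91) = 27.0 mm/day.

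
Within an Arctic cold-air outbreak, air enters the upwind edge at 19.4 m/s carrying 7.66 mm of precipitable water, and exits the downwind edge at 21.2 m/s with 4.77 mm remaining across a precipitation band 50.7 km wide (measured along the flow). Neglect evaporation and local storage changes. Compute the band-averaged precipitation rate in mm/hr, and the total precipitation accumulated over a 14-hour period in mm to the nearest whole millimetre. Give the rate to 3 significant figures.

R ≈ 3.37 mm/hr; total ≈ 47 mm

Column moisture flux per unit crosswind length is F = V × PW.
Inflow: F_in = 19.4 × 7.66 = 148.604 mm·m/s
Outflow: F_out = 21.2 × 4.77 = 101.124 mm·m/s
Steady-state rate R = (F_in − F_out)/L = (148.604 − 101.124) / 50700 m = 9.365e-04 mm/s.
R = 9.365e-04 × 3600 = 3.37 mm/hr.
Over 14 h: total = 3.37 × 14 = 47.18 ≈ 47 mm.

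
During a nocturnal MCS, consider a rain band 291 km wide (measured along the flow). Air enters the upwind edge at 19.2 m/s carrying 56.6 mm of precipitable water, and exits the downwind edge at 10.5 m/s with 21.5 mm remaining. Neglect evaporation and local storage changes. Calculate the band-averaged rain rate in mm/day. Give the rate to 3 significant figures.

Column moisture flux per unit crosswind length is F = V × PW.
Inflow: F_in = 19.2 × 56.6 = 1086.72 mm·m/s
Outflow: F_out = 10.5 × 21.5 = 225.75 mm·m/s
Steady-state rate R = (F_in − F_out)/L = (1086.72 − 225.75) / 291000 m = 2.959e-03 mm/s.
R = 2.959e-03 × 3600 × 24 = 256 mm/day.

R ≈ 256 mm/day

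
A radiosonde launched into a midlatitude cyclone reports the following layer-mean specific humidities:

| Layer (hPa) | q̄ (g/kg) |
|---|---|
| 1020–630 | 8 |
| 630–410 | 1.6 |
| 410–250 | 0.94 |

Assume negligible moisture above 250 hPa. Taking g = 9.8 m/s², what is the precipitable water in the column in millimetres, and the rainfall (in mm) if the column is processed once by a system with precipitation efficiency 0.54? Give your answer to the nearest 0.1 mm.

PW ≈ 37.0 mm; rainfall ≈ 20.0 mm

Precipitable water is the column-integrated vapour mass per unit area: PW = (1/g) Σ q̄ Δp, with q in kg/kg and Δp in Pa (1 kg/m² of water = 1 mm).
Layer 1020–630 hPa: Δp = 390 hPa = 39000 Pa, q̄ = 0.008 kg/kg → 0.008 × 39000 / 9.8 = 31.84 mm
Layer 630–410 hPa: Δp = 220 hPa = 22000 Pa, q̄ = 0.0016 kg/kg → 0.0016 × 22000 / 9.8 = 3.59 mm
Layer 410–250 hPa: Δp = 160 hPa = 16000 Pa, q̄ = 0.00094 kg/kg → 0.00094 × 16000 / 9.8 = 1.53 mm
PW = 31.84 + 3.59 + 1.53 = 36.96 ≈ 37.0 mm.
Rainfall = ε × PW = 0.54 × 37.0 = 20.0 mm.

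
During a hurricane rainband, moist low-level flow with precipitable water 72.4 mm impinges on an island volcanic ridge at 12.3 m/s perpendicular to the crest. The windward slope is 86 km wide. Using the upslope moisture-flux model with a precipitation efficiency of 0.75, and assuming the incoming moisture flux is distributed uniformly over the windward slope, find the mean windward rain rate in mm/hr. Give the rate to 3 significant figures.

Incoming column moisture flux per unit ridge length: F = V × PW = 12.3 × 72.4 = 890.52 mm·m/s.
Spread over the 86 km slope with efficiency ε = 0.75: R = ε·F/W = 0.75 × 890.52 / 86000 m = 7.766e-03 mm/s.
R = 7.766e-03 × 3600 = 28.0 mm/hr.

R ≈ 28.0 mm/hr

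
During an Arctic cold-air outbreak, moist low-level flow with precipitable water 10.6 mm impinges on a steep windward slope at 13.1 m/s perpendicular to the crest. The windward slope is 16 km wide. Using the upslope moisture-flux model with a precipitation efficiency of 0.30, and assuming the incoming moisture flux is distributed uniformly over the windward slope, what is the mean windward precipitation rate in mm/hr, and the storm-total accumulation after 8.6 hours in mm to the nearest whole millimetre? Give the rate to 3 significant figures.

R ≈ 9.37 mm/hr; total ≈ 81 mm

Incoming column moisture flux per unit ridge length: F = V × PW = 13.1 × 10.6 = 138.86 mm·m/s.
Spread over the 16 km slope with efficiency ε = 0.30: R = ε·F/W = 0.30 × 138.86 / 16000 m = 2.604e-03 mm/s.
R = 2.604e-03 × 3600 = 9.37 mm/hr.
Over 8.6 h: total = 9.37 × 8.6 = 80.582 ≈ 81 mm.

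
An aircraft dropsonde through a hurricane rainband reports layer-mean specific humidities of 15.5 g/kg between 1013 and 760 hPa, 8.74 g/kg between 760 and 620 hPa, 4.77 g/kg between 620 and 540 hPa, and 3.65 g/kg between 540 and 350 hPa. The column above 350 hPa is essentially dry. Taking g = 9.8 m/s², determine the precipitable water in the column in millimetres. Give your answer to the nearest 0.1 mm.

Precipitable water is the column-integrated vapour mass per unit area: PW = (1/g) Σ q̄ Δp, with q in kg/kg and Δp in Pa (1 kg/m² of water = 1 mm).
Layer 1013–760 hPa: Δp = 253 hPa = 25300 Pa, q̄ = 0.0155 kg/kg → 0.0155 × 25300 / 9.8 = 40.02 mm
Layer 760–620 hPa: Δp = 140 hPa = 14000 Pa, q̄ = 0.00874 kg/kg → 0.00874 × 14000 / 9.8 = 12.49 mm
Layer 620–540 hPa: Δp = 80 hPa = 8000 Pa, q̄ = 0.00477 kg/kg → 0.00477 × 8000 / 9.8 = 3.89 mm
Layer 540–350 hPa: Δp = 190 hPa = 19000 Pa, q̄ = 0.00365 kg/kg → 0.00365 × 19000 / 9.8 = 7.08 mm
PW = 40.02 + 12.49 + 3.89 + 7.08 = 63.48 ≈ 63.5 mm.

PW ≈ 63.5 mm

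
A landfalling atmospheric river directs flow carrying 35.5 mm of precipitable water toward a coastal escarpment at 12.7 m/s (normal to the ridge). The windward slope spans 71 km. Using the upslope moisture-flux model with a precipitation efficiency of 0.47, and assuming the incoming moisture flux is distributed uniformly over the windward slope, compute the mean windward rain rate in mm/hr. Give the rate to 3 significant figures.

Incoming column moisture flux per unit ridge length: F = V × PW = 12.7 × 35.5 = 450.85 mm·m/s.
Spread over the 71 km slope with efficiency ε = 0.47: R = ε·F/W = 0.47 × 450.85 / 71000 m = 2.984e-03 mm/s.
R = 2.984e-03 × 3600 = 10.7 mm/hr.

R ≈ 10.7 mm/hr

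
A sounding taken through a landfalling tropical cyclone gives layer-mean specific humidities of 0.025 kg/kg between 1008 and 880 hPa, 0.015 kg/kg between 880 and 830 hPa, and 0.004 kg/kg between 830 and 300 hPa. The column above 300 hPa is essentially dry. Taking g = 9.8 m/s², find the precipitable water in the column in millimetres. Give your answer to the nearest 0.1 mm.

Precipitable water is the column-integrated vapour mass per unit area: PW = (1/g) Σ q̄ Δp, with q in kg/kg and Δp in Pa (1 kg/m² of water = 1 mm).
Layer 1008–880 hPa: Δp = 128 hPa = 12800 Pa, q̄ = 0.025 kg/kg → 0.025 × 12800 / 9.8 = 32.65 mm
Layer 880–830 hPa: Δp = 50 hPa = 5000 Pa, q̄ = 0.015 kg/kg → 0.015 × 5000 / 9.8 = 7.65 mm
Layer 830–300 hPa: Δp = 530 hPa = 53000 Pa, q̄ = 0.004 kg/kg → 0.004 × 53000 / 9.8 = 21.63 mm
PW = 32.65 + 7.65 + 21.63 = 61.93 ≈ 61.9 mm.

PW ≈ 61.9 mm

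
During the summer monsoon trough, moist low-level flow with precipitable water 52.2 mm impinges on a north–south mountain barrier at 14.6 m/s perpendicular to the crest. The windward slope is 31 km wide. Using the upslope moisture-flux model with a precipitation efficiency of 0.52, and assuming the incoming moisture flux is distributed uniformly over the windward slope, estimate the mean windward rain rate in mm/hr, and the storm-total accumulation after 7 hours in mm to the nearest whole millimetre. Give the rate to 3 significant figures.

Incoming column moisture flux per unit ridge length: F = V × PW = 14.6 × 52.2 = 762.12 mm·m/s.
Spread over the 31 km slope with efficiency ε = 0.52: R = ε·F/W = 0.52 × 762.12 / 31000 m = 1.278e-02 mm/s.
R = 1.278e-02 × 3600 = 46.0 mm/hr.
Over 7 h: total = 46.0 × 7 = 322 mm.

R ≈ 46.0 mm/hr; total ≈ 322 mm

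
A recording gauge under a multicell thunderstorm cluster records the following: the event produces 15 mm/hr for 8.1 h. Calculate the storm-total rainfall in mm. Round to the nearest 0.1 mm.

Total = Σ Rᵢ Δtᵢ = 15 × 8.1
      = 121.5 = 121.5 mm.

total ≈ 121.5 mm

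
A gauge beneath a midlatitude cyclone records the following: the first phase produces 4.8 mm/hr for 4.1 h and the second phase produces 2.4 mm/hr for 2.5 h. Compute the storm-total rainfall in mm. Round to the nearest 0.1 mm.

total ≈ 25.7 mm

Total = Σ Rᵢ Δtᵢ = 4.8 × 4.1 + 2.4 × 2.5
      = 19.68 + 6 = 25.7 mm.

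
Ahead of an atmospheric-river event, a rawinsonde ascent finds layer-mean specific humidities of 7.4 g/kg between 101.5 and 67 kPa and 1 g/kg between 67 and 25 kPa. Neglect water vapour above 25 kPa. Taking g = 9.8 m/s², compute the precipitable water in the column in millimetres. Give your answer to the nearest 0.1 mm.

Precipitable water is the column-integrated vapour mass per unit area: PW = (1/g) Σ q̄ Δp, with q in kg/kg and Δp in Pa (1 kg/m² of water = 1 mm).
Layer 101.5–67 kPa: Δp = 345 hPa = 34500 Pa, q̄ = 0.0074 kg/kg → 0.0074 × 34500 / 9.8 = 26.05 mm
Layer 67–25 kPa: Δp = 420 hPa = 42000 Pa, q̄ = 0.001 kg/kg → 0.001 × 42000 / 9.8 = 4.29 mm
PW = 26.05 + 4.29 = 30.34 ≈ 30.3 mm.

PW ≈ 30.3 mm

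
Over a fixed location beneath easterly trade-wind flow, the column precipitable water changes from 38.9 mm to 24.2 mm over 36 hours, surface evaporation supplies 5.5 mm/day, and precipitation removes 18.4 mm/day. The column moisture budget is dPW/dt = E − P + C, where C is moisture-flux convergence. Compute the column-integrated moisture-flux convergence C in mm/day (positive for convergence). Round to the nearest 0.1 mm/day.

dPW/dt = (24.2 − 38.9) mm / (36/24 day) = -9.800 mm/day.
C = dPW/dt − E + P = (-9.800) − 5.5 + 18.4 = 3.1 mm/day.

C ≈ 3.1 mm/day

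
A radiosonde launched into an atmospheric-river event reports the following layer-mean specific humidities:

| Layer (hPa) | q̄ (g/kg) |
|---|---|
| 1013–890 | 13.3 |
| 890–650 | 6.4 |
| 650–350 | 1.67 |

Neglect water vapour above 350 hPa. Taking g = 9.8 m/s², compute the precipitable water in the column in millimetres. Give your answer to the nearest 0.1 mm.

PW ≈ 37.5 mm

Precipitable water is the column-integrated vapour mass per unit area: PW = (1/g) Σ q̄ Δp, with q in kg/kg and Δp in Pa (1 kg/m² of water = 1 mm).
Layer 1013–890 hPa: Δp = 123 hPa = 12300 Pa, q̄ = 0.0133 kg/kg → 0.0133 × 12300 / 9.8 = 16.69 mm
Layer 890–650 hPa: Δp = 240 hPa = 24000 Pa, q̄ = 0.0064 kg/kg → 0.0064 × 24000 / 9.8 = 15.67 mm
Layer 650–350 hPa: Δp = 300 hPa = 30000 Pa, q̄ = 0.00167 kg/kg → 0.00167 × 30000 / 9.8 = 5.11 mm
PW = 16.69 + 15.67 + 5.11 = 37.47 ≈ 37.5 mm.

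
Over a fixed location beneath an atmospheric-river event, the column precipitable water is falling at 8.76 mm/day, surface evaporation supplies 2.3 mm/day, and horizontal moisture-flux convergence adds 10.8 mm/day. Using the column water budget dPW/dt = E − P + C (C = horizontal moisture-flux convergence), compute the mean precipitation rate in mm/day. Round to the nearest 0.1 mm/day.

P ≈ 21.9 mm/day

dPW/dt = -8.76 mm/day.
P = E + C − dPW/dt = 2.3 + (10.8) − (-8.76) = 21.9 mm/day.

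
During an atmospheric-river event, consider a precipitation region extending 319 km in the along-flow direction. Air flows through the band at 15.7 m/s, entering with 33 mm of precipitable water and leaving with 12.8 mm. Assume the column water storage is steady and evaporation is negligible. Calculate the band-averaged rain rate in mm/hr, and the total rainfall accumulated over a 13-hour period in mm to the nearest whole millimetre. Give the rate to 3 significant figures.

Column moisture flux per unit crosswind length is F = V × PW.
Inflow: F_in = 15.7 × 33 = 518.1 mm·m/s
Outflow: F_out = 15.7 × 12.8 = 200.96 mm·m/s
Steady-state rate R = (F_in − F_out)/L = (518.1 − 200.96) / 319000 m = 9.942e-04 mm/s.
R = 9.942e-04 × 3600 = 3.58 mm/hr.
Over 13 h: total = 3.58 × 13 = 46.54 ≈ 47 mm.

R ≈ 3.58 mm/hr; total ≈ 47 mm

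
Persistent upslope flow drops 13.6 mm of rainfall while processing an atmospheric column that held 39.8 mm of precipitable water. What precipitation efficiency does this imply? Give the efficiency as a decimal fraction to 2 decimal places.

ε = rainfall / PW = 13.6 / 39.8 = 0.34.

ε ≈ 0.34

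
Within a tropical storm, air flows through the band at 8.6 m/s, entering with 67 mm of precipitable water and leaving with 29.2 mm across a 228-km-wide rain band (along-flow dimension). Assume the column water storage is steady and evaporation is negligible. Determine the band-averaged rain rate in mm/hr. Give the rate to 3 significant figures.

Column moisture flux per unit crosswind length is F = V × PW.
Inflow: F_in = 8.6 × 67 = 576.2 mm·m/s
Outflow: F_out = 8.6 × 29.2 = 251.12 mm·m/s
Steady-state rate R = (F_in − F_out)/L = (576.2 − 251.12) / 228000 m = 1.426e-03 mm/s.
R = 1.426e-03 × 3600 = 5.13 mm/hr.

R ≈ 5.13 mm/hr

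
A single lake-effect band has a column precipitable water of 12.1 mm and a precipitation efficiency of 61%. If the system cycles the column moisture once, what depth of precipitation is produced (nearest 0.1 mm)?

precipitation ≈ 7.4 mm

Precipitation = ε × PW = 0.61 × 12.1 = 7.4 mm.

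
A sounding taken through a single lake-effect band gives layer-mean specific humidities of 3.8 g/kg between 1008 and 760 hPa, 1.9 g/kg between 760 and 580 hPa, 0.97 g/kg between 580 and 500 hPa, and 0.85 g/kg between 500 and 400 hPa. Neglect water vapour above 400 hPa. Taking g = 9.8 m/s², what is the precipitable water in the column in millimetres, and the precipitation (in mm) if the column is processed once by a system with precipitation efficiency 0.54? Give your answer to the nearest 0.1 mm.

PW ≈ 14.8 mm; precipitation ≈ 8.0 mm

Precipitable water is the column-integrated vapour mass per unit area: PW = (1/g) Σ q̄ Δp, with q in kg/kg and Δp in Pa (1 kg/m² of water = 1 mm).
Layer 1008–760 hPa: Δp = 248 hPa = 24800 Pa, q̄ = 0.0038 kg/kg → 0.0038 × 24800 / 9.8 = 9.62 mm
Layer 760–580 hPa: Δp = 180 hPa = 18000 Pa, q̄ = 0.0019 kg/kg → 0.0019 × 18000 / 9.8 = 3.49 mm
Layer 580–500 hPa: Δp = 80 hPa = 8000 Pa, q̄ = 0.00097 kg/kg → 0.00097 × 8000 / 9.8 = 0.79 mm
Layer 500–400 hPa: Δp = 100 hPa = 10000 Pa, q̄ = 0.00085 kg/kg → 0.00085 × 10000 / 9.8 = 0.87 mm
PW = 9.62 + 3.49 + 0.79 + 0.87 = 14.77 ≈ 14.8 mm.
Precipitation = ε × PW = 0.54 × 14.8 = 8.0 mm.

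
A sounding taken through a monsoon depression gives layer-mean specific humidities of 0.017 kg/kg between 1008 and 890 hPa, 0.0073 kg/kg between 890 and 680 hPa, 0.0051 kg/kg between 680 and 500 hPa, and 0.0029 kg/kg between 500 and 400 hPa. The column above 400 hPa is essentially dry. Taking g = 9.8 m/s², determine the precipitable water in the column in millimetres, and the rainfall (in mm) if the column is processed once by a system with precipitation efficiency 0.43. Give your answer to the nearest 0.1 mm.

Precipitable water is the column-integrated vapour mass per unit area: PW = (1/g) Σ q̄ Δp, with q in kg/kg and Δp in Pa (1 kg/m² of water = 1 mm).
Layer 1008–890 hPa: Δp = 118 hPa = 11800 Pa, q̄ = 0.017 kg/kg → 0.017 × 11800 / 9.8 = 20.47 mm
Layer 890–680 hPa: Δp = 210 hPa = 21000 Pa, q̄ = 0.0073 kg/kg → 0.0073 × 21000 / 9.8 = 15.64 mm
Layer 680–500 hPa: Δp = 180 hPa = 18000 Pa, q̄ = 0.0051 kg/kg → 0.0051 × 18000 / 9.8 = 9.37 mm
Layer 500–400 hPa: Δp = 100 hPa = 10000 Pa, q̄ = 0.0029 kg/kg → 0.0029 × 10000 / 9.8 = 2.96 mm
PW = 20.47 + 15.64 + 9.37 + 2.96 = 48.44 ≈ 48.4 mm.
Rainfall = ε × PW = 0.43 × 48.4 = 20.8 mm.

PW ≈ 48.4 mm; rainfall ≈ 20.8 mm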